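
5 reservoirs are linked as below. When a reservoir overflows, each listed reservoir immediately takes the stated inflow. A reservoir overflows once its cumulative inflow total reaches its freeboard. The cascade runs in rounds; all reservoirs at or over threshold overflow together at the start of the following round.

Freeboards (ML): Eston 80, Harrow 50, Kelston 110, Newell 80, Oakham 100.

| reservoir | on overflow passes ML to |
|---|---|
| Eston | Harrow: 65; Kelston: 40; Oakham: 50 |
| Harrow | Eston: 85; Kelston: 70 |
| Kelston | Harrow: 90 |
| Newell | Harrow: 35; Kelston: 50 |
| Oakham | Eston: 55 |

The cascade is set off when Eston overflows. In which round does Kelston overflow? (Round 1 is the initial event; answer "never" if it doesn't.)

Round 1 — Eston overflows (initial).
  Harrow: +65 → 65 ≥ 50
  Kelston: +40 → 40 < 110
  Oakham: +50 → 50 < 100
Round 2 — Harrow overflows.
  Kelston: +70 → 110 ≥ 110
Round 3 — Kelston overflows.
No further overflows.

3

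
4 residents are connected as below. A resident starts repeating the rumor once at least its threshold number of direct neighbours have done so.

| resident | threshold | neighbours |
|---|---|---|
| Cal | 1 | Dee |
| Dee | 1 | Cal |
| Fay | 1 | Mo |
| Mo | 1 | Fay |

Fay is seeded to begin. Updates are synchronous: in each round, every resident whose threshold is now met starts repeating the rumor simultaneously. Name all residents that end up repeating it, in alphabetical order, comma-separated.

Round 1 — Fay starts repeating the rumor (initial).
Round 2 — checking thresholds:
  Mo: 1 of 1 neighbours ≥ 1, starts repeating the rumor.
Round 3 — no new spreads; cascade stops.

Fay, Mo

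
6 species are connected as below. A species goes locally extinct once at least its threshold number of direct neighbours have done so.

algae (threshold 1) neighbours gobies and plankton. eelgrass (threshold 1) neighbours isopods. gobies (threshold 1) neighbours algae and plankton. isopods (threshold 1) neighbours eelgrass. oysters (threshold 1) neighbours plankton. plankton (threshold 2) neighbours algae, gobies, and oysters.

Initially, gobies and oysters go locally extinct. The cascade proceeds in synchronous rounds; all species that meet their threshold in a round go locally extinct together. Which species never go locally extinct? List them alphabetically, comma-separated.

Round 1 — gobies, oysters go locally extinct (initial).
Round 2 — checking thresholds:
  algae: 1 of 2 neighbours ≥ 1, goes locally extinct.
  plankton: 2 of 3 neighbours ≥ 2, goes locally extinct.
Round 3 — no new extinctions; cascade stops.

eelgrass, isopods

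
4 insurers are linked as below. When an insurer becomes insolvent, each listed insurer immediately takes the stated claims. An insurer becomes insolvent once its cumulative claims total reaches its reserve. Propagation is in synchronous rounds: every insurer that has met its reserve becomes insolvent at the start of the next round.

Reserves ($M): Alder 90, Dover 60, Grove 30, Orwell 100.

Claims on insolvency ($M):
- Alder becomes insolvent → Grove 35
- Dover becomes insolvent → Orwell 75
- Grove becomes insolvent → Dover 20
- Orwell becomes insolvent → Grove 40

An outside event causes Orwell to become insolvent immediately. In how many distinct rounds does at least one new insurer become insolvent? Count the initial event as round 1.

2

Round 1 — Orwell becomes insolvent (initial).
  Grove: +40 → 40 ≥ 30
Round 2 — Grove becomes insolvent.
  Dover: +20 → 20 < 60
No further insolvencies.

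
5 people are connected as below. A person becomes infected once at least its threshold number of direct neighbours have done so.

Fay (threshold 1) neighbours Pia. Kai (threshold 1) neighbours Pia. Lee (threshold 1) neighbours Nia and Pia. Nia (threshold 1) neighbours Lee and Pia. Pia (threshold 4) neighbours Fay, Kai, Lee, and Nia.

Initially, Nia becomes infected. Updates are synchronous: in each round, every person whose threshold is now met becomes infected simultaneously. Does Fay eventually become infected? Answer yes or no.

no

Round 1 — Nia becomes infected (initial).
Round 2 — checking thresholds:
  Lee: 1 of 2 neighbours ≥ 1, becomes infected.
  Pia: 1 of 4 neighbours < 4, holds.
Round 3 — no new infections; cascade stops.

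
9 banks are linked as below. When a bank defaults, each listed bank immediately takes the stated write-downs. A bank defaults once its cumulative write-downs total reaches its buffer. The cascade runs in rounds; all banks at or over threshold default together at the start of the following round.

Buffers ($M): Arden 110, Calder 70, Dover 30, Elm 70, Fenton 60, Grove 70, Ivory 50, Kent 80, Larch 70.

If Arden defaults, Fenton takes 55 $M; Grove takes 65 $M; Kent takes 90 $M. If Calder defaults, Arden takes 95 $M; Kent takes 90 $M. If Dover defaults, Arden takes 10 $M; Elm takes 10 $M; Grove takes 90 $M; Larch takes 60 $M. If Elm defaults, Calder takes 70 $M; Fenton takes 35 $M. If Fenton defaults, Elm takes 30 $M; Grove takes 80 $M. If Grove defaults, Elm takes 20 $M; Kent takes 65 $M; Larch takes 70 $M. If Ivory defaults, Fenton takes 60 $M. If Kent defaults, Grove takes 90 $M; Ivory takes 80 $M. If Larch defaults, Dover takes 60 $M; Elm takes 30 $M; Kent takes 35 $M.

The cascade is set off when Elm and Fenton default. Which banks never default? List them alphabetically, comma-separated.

Round 1 — Elm, Fenton default (initial).
  Calder: +70 → 70 ≥ 70
  Grove: +80 → 80 ≥ 70
Round 2 — Calder, Grove default.
  Arden: +95 → 95 < 110
  Kent: +90+65 → 155 ≥ 80
  Larch: +70 → 70 ≥ 70
Round 3 — Kent, Larch default.
  Dover: +60 → 60 ≥ 30
  Ivory: +80 → 80 ≥ 50
Round 4 — Dover, Ivory default.
  Arden: +10 → 105 < 110
No further defaults.

Arden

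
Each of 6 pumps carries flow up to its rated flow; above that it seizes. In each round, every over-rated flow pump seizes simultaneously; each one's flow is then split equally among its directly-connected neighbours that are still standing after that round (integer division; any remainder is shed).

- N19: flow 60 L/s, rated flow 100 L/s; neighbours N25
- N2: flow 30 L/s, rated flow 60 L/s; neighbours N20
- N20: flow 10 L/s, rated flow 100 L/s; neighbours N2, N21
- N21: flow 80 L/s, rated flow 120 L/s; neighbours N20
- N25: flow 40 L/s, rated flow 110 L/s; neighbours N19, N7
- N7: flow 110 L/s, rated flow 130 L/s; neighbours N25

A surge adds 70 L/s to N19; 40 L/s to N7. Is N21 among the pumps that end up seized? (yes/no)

no

Round 1 — N19 at 130 > 100; N7 at 150 > 130. N19, N7 seize.
  N19 sheds 130 L/s to N25: 130 each.
    N25: 40+130 = 170 > 110
  N7 sheds 150 L/s to N25: 150 each.
    N25: 170+150 = 320 > 110
Round 2 — N25 seizes.
  N25 sheds 320 L/s: no online neighbours, lost.
No further seizures.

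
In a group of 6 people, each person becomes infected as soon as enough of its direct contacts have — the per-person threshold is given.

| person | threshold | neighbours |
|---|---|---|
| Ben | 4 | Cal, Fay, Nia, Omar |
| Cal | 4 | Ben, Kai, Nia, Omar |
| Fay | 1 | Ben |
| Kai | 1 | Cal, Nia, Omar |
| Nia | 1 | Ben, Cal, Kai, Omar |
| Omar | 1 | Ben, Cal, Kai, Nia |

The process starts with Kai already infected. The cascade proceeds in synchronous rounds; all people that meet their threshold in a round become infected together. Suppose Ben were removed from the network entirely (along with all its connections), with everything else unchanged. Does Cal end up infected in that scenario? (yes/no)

With Ben removed:
Round 1 — Kai becomes infected (initial).
Round 2 — checking thresholds:
  Cal: 1 of 3 neighbours < 4, holds.
  Nia: 1 of 3 neighbours ≥ 1, becomes infected.
  Omar: 1 of 3 neighbours ≥ 1, becomes infected.
Round 3 — no new infections; cascade stops.

no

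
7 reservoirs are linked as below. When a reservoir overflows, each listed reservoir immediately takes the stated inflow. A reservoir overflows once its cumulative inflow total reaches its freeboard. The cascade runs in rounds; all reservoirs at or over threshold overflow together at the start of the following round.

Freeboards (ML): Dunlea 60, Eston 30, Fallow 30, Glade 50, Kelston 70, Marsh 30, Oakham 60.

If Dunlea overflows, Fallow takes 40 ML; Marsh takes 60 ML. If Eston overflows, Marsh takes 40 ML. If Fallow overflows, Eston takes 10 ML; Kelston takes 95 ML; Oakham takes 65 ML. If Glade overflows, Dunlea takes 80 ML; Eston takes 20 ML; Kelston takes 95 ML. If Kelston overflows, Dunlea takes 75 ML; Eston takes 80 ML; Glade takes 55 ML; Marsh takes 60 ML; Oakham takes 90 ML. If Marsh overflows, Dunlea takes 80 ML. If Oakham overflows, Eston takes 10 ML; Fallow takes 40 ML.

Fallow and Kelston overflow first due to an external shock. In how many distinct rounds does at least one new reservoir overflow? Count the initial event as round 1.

2

Round 1 — Fallow, Kelston overflow (initial).
  Dunlea: +75 → 75 ≥ 60
  Eston: +10+80 → 90 ≥ 30
  Glade: +55 → 55 ≥ 50
  Marsh: +60 → 60 ≥ 30
  Oakham: +65+90 → 155 ≥ 60
Round 2 — Dunlea, Eston, Glade, Marsh, Oakham overflow.
No further overflows.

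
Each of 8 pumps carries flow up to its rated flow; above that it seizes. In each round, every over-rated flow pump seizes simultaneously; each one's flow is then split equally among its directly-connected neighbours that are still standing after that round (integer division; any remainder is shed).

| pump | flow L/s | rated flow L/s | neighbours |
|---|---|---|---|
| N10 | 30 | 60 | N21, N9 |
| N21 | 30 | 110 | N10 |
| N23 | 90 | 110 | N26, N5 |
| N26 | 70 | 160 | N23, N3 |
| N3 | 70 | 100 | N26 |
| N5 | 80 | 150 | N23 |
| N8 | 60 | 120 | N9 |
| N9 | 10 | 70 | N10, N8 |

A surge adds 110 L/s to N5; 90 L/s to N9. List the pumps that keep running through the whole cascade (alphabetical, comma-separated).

Round 1 — N5 at 190 > 150; N9 at 100 > 70. N5, N9 seize.
  N5 sheds 190 L/s to N23: 190 each.
    N23: 90+190 = 280 > 110
  N9 sheds 100 L/s to N10, N8: 50 each.
    N10: 30+50 = 80 > 60
    N8: 60+50 = 110 ≤ 120
Round 2 — N10, N23 seize.
  N10 sheds 80 L/s to N21: 80 each.
    N21: 30+80 = 110 ≤ 110
  N23 sheds 280 L/s to N26: 280 each.
    N26: 70+280 = 350 > 160
Round 3 — N26 seizes.
  N26 sheds 350 L/s to N3: 350 each.
    N3: 70+350 = 420 > 100
Round 4 — N3 seizes.
  N3 sheds 420 L/s: no online neighbours, lost.
No further seizures.

N21, N8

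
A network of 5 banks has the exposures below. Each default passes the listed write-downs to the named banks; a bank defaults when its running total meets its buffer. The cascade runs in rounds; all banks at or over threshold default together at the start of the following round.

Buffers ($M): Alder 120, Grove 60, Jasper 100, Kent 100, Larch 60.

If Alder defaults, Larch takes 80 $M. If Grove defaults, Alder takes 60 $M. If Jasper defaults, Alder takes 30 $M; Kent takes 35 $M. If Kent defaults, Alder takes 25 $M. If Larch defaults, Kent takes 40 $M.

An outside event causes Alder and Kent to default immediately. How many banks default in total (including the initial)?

3

Round 1 — Alder, Kent default (initial).
  Larch: +80 → 80 ≥ 60
Round 2 — Larch defaults.
No further defaults.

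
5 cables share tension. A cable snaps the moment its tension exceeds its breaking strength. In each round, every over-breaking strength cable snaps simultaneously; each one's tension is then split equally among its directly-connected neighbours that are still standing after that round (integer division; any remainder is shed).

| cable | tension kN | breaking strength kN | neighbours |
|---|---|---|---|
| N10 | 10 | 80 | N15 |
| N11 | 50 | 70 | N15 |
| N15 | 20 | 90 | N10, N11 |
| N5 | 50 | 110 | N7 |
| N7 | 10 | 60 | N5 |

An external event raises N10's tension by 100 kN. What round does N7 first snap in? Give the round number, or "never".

Round 1 — N10 at 110 > 80. N10 snaps.
  N10 sheds 110 kN to N15: 110 each.
    N15: 20+110 = 130 > 90
Round 2 — N15 snaps.
  N15 sheds 130 kN to N11: 130 each.
    N11: 50+130 = 180 > 70
Round 3 — N11 snaps.
  N11 sheds 180 kN: no online neighbours, lost.
No further breaks.

never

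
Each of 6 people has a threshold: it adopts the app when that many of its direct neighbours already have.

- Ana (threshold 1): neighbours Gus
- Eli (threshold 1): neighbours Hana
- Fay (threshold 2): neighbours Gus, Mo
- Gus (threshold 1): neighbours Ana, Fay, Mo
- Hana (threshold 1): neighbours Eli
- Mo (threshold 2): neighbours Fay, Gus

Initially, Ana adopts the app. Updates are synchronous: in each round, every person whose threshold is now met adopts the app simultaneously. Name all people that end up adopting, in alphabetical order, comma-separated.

Ana, Gus

Round 1 — Ana adopts the app (initial).
Round 2 — checking thresholds:
  Gus: 1 of 3 neighbours ≥ 1, adopts the app.
Round 3 — no new adoptions; cascade stops.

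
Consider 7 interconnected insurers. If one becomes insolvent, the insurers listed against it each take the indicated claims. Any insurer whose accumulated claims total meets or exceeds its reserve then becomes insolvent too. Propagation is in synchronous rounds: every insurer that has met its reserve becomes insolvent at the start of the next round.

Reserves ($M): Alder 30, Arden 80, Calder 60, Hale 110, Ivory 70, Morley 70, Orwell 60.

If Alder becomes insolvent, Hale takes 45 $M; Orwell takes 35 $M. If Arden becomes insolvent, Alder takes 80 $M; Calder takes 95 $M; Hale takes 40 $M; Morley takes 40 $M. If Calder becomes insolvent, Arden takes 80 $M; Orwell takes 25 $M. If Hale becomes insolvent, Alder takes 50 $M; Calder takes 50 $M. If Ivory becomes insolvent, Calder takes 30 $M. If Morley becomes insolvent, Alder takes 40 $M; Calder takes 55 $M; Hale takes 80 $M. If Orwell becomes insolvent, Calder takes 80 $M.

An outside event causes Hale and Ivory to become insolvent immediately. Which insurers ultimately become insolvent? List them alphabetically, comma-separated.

Alder, Arden, Calder, Hale, Ivory, Orwell

Round 1 — Hale, Ivory become insolvent (initial).
  Alder: +50 → 50 ≥ 30
  Calder: +50+30 → 80 ≥ 60
Round 2 — Alder, Calder become insolvent.
  Arden: +80 → 80 ≥ 80
  Orwell: +35+25 → 60 ≥ 60
Round 3 — Arden, Orwell become insolvent.
  Morley: +40 → 40 < 70
No further insolvencies.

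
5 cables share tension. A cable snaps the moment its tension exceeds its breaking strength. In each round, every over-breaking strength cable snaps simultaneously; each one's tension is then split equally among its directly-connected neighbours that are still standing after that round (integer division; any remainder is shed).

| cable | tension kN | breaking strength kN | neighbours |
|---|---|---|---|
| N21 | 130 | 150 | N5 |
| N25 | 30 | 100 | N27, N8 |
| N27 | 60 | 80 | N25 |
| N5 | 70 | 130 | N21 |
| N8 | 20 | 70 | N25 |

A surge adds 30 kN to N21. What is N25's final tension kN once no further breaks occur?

Round 1 — N21 at 160 > 150. N21 snaps.
  N21 sheds 160 kN to N5: 160 each.
    N5: 70+160 = 230 > 130
Round 2 — N5 snaps.
  N5 sheds 230 kN: no online neighbours, lost.
No further breaks.

30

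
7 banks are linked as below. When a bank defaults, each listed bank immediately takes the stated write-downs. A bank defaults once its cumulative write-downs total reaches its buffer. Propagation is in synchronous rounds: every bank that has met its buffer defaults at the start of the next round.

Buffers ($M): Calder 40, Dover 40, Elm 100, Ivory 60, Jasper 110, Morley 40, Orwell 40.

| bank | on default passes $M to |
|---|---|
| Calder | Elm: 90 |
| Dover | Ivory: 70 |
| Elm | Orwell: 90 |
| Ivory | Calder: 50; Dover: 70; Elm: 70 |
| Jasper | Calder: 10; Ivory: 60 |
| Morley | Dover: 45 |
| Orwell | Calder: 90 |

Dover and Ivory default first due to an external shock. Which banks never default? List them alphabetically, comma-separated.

Round 1 — Dover, Ivory default (initial).
  Calder: +50 → 50 ≥ 40
  Elm: +70 → 70 < 100
Round 2 — Calder defaults.
  Elm: +90 → 160 ≥ 100
Round 3 — Elm defaults.
  Orwell: +90 → 90 ≥ 40
Round 4 — Orwell defaults.
No further defaults.

Jasper, Morley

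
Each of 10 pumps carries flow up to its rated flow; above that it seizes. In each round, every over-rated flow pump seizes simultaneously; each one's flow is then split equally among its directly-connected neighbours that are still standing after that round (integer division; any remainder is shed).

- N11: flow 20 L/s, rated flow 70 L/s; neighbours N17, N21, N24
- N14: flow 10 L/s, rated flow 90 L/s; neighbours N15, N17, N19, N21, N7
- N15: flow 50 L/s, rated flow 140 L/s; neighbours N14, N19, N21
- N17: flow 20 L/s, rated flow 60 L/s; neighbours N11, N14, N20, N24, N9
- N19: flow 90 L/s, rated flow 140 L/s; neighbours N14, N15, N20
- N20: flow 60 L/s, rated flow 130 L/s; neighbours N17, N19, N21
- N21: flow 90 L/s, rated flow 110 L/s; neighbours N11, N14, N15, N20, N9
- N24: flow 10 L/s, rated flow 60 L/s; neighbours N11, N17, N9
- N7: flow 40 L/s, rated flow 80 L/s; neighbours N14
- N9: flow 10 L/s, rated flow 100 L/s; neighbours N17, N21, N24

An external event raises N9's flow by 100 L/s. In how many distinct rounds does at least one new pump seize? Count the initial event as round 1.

Round 1 — N9 at 110 > 100. N9 seizes.
  N9 sheds 110 L/s to N17, N21, N24: 36 each (2 lost).
    N17: 20+36 = 56 ≤ 60
    N21: 90+36 = 126 > 110
    N24: 10+36 = 46 ≤ 60
Round 2 — N21 seizes.
  N21 sheds 126 L/s to N11, N14, N15, N20: 31 each (2 lost).
    N11: 20+31 = 51 ≤ 70
    N14: 10+31 = 41 ≤ 90
    N15: 50+31 = 81 ≤ 140
    N20: 60+31 = 91 ≤ 130
No further seizures.

2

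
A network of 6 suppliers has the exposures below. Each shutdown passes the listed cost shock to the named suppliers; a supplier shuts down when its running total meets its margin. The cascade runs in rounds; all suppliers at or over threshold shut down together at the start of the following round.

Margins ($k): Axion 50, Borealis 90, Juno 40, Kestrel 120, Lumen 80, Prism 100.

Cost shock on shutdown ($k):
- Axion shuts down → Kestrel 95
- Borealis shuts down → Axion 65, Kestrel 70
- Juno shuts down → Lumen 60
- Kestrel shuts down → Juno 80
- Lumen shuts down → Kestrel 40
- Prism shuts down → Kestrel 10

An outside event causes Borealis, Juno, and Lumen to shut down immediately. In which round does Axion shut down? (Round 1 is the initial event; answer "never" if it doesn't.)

Round 1 — Borealis, Juno, Lumen shut down (initial).
  Axion: +65 → 65 ≥ 50
  Kestrel: +70+40 → 110 < 120
Round 2 — Axion shuts down.
  Kestrel: +95 → 205 ≥ 120
Round 3 — Kestrel shuts down.
No further shutdowns.

2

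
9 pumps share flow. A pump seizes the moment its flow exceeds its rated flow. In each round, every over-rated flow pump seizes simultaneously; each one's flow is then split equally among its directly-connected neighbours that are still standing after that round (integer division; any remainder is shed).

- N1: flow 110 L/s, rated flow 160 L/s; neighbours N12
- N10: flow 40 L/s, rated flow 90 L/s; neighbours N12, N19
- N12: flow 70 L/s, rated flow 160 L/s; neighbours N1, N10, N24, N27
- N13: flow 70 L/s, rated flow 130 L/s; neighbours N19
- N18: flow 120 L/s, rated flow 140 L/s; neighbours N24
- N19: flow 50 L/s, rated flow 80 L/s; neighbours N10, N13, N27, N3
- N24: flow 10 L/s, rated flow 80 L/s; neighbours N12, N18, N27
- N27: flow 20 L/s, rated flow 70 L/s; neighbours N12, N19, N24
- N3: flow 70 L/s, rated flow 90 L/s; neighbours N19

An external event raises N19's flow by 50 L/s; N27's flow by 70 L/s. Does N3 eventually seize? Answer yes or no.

Round 1 — N19 at 100 > 80; N27 at 90 > 70. N19, N27 seize.
  N19 sheds 100 L/s to N10, N13, N3: 33 each (1 lost).
    N10: 40+33 = 73 ≤ 90
    N13: 70+33 = 103 ≤ 130
    N3: 70+33 = 103 > 90
  N27 sheds 90 L/s to N12, N24: 45 each.
    N12: 70+45 = 115 ≤ 160
    N24: 10+45 = 55 ≤ 80
Round 2 — N3 seizes.
  N3 sheds 103 L/s: no online neighbours, lost.
No further seizures.

yes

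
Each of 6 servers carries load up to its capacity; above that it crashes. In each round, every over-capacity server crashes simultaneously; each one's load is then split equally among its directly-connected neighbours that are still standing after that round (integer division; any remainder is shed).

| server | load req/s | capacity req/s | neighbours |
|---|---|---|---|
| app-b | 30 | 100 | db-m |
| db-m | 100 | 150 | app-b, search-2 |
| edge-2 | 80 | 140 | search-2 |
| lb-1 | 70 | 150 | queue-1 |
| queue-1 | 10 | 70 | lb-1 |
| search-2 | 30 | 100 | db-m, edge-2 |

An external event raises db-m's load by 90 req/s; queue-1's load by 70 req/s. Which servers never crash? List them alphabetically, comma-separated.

lb-1

Round 1 — db-m at 190 > 150; queue-1 at 80 > 70. db-m, queue-1 crash.
  db-m sheds 190 req/s to app-b, search-2: 95 each.
    app-b: 30+95 = 125 > 100
    search-2: 30+95 = 125 > 100
  queue-1 sheds 80 req/s to lb-1: 80 each.
    lb-1: 70+80 = 150 ≤ 150
Round 2 — app-b, search-2 crash.
  app-b sheds 125 req/s: no online neighbours, lost.
  search-2 sheds 125 req/s to edge-2: 125 each.
    edge-2: 80+125 = 205 > 140
Round 3 — edge-2 crashes.
  edge-2 sheds 205 req/s: no online neighbours, lost.
No further crashes.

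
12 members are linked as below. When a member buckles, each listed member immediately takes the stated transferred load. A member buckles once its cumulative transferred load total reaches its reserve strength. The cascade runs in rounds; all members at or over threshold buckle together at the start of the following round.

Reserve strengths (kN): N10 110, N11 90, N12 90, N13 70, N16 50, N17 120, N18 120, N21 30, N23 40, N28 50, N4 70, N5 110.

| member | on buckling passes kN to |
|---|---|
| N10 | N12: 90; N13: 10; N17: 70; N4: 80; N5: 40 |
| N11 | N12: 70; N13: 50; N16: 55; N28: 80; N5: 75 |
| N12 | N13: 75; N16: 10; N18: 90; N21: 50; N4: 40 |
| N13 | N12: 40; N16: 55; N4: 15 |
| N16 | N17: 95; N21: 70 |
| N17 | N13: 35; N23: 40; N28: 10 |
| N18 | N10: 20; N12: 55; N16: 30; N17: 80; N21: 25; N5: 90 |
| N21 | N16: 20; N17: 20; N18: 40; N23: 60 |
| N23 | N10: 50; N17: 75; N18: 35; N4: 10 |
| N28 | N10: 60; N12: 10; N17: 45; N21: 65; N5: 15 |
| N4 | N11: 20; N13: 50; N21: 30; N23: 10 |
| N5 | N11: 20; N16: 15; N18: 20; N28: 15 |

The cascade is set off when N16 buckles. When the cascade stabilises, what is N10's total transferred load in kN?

50

Round 1 — N16 buckles (initial).
  N17: +95 → 95 < 120
  N21: +70 → 70 ≥ 30
Round 2 — N21 buckles.
  N17: +20 → 115 < 120
  N18: +40 → 40 < 120
  N23: +60 → 60 ≥ 40
Round 3 — N23 buckles.
  N10: +50 → 50 < 110
  N17: +75 → 190 ≥ 120
  N18: +35 → 75 < 120
  N4: +10 → 10 < 70
Round 4 — N17 buckles.
  N13: +35 → 35 < 70
  N28: +10 → 10 < 50
No further bucklings.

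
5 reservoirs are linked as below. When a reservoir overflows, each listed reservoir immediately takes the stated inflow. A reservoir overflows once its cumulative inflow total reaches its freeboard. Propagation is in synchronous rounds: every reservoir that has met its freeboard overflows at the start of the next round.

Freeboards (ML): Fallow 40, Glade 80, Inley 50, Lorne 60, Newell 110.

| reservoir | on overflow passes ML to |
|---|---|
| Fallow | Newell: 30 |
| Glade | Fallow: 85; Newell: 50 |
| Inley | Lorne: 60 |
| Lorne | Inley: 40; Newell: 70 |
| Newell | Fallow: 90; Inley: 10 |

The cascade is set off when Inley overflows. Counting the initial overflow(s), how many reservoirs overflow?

Round 1 — Inley overflows (initial).
  Lorne: +60 → 60 ≥ 60
Round 2 — Lorne overflows.
  Newell: +70 → 70 < 110
No further overflows.

2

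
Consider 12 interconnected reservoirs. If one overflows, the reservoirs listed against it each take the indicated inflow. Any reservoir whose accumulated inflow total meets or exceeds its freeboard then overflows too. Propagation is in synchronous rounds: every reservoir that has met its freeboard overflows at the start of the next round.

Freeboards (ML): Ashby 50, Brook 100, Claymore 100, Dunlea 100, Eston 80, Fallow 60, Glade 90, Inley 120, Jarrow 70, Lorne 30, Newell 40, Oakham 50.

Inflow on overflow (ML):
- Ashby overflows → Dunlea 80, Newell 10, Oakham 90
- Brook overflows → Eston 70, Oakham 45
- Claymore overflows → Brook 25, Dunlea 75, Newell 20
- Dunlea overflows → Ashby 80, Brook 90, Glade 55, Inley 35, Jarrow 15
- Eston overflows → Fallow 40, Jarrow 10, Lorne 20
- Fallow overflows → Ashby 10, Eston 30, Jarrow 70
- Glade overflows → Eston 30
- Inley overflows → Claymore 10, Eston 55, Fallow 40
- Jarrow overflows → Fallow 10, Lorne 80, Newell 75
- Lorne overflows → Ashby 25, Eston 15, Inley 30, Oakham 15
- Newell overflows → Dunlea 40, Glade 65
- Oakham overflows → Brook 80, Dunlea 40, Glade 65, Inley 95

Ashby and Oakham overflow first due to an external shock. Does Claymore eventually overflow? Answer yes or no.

Round 1 — Ashby, Oakham overflow (initial).
  Brook: +80 → 80 < 100
  Dunlea: +80+40 → 120 ≥ 100
  Glade: +65 → 65 < 90
  Inley: +95 → 95 < 120
  Newell: +10 → 10 < 40
Round 2 — Dunlea overflows.
  Brook: +90 → 170 ≥ 100
  Glade: +55 → 120 ≥ 90
  Inley: +35 → 130 ≥ 120
  Jarrow: +15 → 15 < 70
Round 3 — Brook, Glade, Inley overflow.
  Claymore: +10 → 10 < 100
  Eston: +70+30+55 → 155 ≥ 80
  Fallow: +40 → 40 < 60
Round 4 — Eston overflows.
  Fallow: +40 → 80 ≥ 60
  Jarrow: +10 → 25 < 70
  Lorne: +20 → 20 < 30
Round 5 — Fallow overflows.
  Jarrow: +70 → 95 ≥ 70
Round 6 — Jarrow overflows.
  Lorne: +80 → 100 ≥ 30
  Newell: +75 → 85 ≥ 40
Round 7 — Lorne, Newell overflow.
No further overflows.

no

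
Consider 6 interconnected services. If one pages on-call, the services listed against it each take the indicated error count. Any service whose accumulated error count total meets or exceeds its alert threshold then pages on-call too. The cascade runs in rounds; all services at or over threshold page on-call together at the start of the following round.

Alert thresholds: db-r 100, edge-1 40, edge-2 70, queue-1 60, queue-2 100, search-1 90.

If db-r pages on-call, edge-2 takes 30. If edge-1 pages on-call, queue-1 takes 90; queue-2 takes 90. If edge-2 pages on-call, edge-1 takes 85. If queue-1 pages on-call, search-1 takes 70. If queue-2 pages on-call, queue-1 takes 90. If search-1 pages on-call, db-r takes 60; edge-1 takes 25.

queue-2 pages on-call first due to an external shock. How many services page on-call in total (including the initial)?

2

Round 1 — queue-2 pages on-call (initial).
  queue-1: +90 → 90 ≥ 60
Round 2 — queue-1 pages on-call.
  search-1: +70 → 70 < 90
No further pages.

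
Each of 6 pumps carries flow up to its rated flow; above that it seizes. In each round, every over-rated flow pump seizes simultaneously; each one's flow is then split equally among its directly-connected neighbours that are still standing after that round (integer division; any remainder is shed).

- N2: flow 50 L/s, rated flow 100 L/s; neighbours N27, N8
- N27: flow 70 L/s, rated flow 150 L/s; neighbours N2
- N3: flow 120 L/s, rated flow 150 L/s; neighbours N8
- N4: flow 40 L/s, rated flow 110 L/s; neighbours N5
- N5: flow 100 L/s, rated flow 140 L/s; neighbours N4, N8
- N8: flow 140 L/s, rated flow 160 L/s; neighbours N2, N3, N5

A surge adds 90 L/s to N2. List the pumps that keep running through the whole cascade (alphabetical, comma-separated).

N27

Round 1 — N2 at 140 > 100. N2 seizes.
  N2 sheds 140 L/s to N27, N8: 70 each.
    N27: 70+70 = 140 ≤ 150
    N8: 140+70 = 210 > 160
Round 2 — N8 seizes.
  N8 sheds 210 L/s to N3, N5: 105 each.
    N3: 120+105 = 225 > 150
    N5: 100+105 = 205 > 140
Round 3 — N3, N5 seize.
  N3 sheds 225 L/s: no online neighbours, lost.
  N5 sheds 205 L/s to N4: 205 each.
    N4: 40+205 = 245 > 110
Round 4 — N4 seizes.
  N4 sheds 245 L/s: no online neighbours, lost.
No further seizures.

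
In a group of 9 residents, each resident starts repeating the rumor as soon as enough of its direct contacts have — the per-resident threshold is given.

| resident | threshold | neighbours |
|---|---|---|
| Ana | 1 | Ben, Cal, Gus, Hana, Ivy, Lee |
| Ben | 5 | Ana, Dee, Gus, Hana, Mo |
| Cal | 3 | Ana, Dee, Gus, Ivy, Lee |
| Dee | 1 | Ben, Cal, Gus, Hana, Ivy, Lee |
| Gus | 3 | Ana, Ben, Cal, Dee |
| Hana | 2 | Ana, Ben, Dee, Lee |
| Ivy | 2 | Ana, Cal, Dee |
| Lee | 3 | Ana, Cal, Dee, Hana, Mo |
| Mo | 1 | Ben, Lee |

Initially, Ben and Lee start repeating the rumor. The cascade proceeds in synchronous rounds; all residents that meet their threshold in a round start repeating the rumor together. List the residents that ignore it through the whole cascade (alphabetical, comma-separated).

Round 1 — Ben, Lee start repeating the rumor (initial).
Round 2 — checking thresholds:
  Ana: 2 of 6 neighbours ≥ 1, starts repeating the rumor.
  Cal: 1 of 5 neighbours < 3, not yet.
  Dee: 2 of 6 neighbours ≥ 1, starts repeating the rumor.
  Gus: 1 of 4 neighbours < 3, not yet.
  Hana: 2 of 4 neighbours ≥ 2, starts repeating the rumor.
  Mo: 2 of 2 neighbours ≥ 1, starts repeating the rumor.
Round 3 — checking thresholds:
  Cal: 3 of 5 neighbours ≥ 3, starts repeating the rumor.
  Gus: 3 of 4 neighbours ≥ 3, starts repeating the rumor.
  Ivy: 2 of 3 neighbours ≥ 2, starts repeating the rumor.
Round 4 — no new spreads; cascade stops.

none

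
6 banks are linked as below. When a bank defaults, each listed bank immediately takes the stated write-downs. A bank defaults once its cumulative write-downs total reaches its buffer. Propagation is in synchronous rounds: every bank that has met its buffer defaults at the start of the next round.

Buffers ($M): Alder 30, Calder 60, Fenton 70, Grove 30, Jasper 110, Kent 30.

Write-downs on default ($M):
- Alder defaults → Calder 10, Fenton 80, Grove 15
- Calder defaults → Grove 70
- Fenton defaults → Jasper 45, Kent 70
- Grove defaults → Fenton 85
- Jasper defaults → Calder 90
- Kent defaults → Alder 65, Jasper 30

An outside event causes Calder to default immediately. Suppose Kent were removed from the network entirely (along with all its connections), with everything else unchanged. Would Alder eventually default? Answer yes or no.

With Kent removed:
Round 1 — Calder defaults (initial).
  Grove: +70 → 70 ≥ 30
Round 2 — Grove defaults.
  Fenton: +85 → 85 ≥ 70
Round 3 — Fenton defaults.
  Jasper: +45 → 45 < 110
No further defaults.

no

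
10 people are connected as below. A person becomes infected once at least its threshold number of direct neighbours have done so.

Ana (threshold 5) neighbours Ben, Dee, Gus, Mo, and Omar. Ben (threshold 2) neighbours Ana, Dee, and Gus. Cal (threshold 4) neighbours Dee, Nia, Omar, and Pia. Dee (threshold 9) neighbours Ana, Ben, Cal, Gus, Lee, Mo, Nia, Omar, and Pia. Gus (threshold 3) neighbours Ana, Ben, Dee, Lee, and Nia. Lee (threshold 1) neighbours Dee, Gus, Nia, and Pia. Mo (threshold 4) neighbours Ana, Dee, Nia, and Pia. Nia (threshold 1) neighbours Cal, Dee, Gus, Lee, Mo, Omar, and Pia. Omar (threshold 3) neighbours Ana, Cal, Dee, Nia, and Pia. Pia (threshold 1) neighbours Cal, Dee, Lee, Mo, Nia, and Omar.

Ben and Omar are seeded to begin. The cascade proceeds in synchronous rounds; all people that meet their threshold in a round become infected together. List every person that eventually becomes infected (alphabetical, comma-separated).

Round 1 — Ben, Omar become infected (initial).
Round 2 — checking thresholds:
  Ana: 2 of 5 neighbours < 5, not yet.
  Cal: 1 of 4 neighbours < 4, not yet.
  Dee: 2 of 9 neighbours < 9, not yet.
  Gus: 1 of 5 neighbours < 3, not yet.
  Nia: 1 of 7 neighbours ≥ 1, becomes infected.
  Pia: 1 of 6 neighbours ≥ 1, becomes infected.
Round 3 — checking thresholds:
  Ana: 2 of 5 neighbours < 5, not yet.
  Cal: 3 of 4 neighbours < 4, not yet.
  Dee: 4 of 9 neighbours < 9, not yet.
  Gus: 2 of 5 neighbours < 3, not yet.
  Lee: 2 of 4 neighbours ≥ 1, becomes infected.
  Mo: 2 of 4 neighbours < 4, not yet.
Round 4 — checking thresholds:
  Ana: 2 of 5 neighbours < 5, not yet.
  Cal: 3 of 4 neighbours < 4, not yet.
  Dee: 5 of 9 neighbours < 9, not yet.
  Gus: 3 of 5 neighbours ≥ 3, becomes infected.
  Mo: 2 of 4 neighbours < 4, not yet.
Round 5 — no new infections; cascade stops.

Ben, Gus, Lee, Nia, Omar, Pia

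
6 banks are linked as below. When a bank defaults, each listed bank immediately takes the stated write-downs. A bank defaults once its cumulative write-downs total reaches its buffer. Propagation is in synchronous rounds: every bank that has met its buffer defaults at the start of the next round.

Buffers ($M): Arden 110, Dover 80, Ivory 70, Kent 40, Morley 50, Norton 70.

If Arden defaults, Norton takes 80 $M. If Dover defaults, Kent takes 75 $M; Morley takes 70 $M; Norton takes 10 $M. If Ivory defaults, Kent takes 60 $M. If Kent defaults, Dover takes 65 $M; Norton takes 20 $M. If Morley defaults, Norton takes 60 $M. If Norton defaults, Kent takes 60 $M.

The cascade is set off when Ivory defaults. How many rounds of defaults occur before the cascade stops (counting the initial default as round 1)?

2

Round 1 — Ivory defaults (initial).
  Kent: +60 → 60 ≥ 40
Round 2 — Kent defaults.
  Dover: +65 → 65 < 80
  Norton: +20 → 20 < 70
No further defaults.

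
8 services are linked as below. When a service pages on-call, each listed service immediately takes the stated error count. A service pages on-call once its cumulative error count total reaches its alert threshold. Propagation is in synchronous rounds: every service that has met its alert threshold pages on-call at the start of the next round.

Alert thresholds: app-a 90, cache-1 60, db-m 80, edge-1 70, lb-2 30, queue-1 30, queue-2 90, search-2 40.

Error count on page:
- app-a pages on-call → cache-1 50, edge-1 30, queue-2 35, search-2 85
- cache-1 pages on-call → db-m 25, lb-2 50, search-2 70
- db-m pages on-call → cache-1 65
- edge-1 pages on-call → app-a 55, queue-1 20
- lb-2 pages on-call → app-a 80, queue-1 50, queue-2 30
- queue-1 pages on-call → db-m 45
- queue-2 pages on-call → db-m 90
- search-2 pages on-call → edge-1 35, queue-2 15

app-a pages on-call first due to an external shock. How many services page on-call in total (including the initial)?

2

Round 1 — app-a pages on-call (initial).
  cache-1: +50 → 50 < 60
  edge-1: +30 → 30 < 70
  queue-2: +35 → 35 < 90
  search-2: +85 → 85 ≥ 40
Round 2 — search-2 pages on-call.
  edge-1: +35 → 65 < 70
  queue-2: +15 → 50 < 90
No further pages.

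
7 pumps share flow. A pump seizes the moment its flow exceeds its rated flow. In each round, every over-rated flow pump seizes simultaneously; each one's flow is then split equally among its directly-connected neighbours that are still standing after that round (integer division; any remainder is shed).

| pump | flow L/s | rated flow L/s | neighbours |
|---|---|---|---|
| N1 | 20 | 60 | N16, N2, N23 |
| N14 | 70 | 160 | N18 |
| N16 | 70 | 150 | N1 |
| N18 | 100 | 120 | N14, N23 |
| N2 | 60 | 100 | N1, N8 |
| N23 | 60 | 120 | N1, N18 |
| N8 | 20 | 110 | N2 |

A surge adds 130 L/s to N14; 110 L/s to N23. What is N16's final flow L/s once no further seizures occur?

Round 1 — N14 at 200 > 160; N23 at 170 > 120. N14, N23 seize.
  N14 sheds 200 L/s to N18: 200 each.
    N18: 100+200 = 300 > 120
  N23 sheds 170 L/s to N1, N18: 85 each.
    N1: 20+85 = 105 > 60
    N18: 300+85 = 385 > 120
Round 2 — N1, N18 seize.
  N1 sheds 105 L/s to N16, N2: 52 each (1 lost).
    N16: 70+52 = 122 ≤ 150
    N2: 60+52 = 112 > 100
  N18 sheds 385 L/s: no online neighbours, lost.
Round 3 — N2 seizes.
  N2 sheds 112 L/s to N8: 112 each.
    N8: 20+112 = 132 > 110
Round 4 — N8 seizes.
  N8 sheds 132 L/s: no online neighbours, lost.
No further seizures.

122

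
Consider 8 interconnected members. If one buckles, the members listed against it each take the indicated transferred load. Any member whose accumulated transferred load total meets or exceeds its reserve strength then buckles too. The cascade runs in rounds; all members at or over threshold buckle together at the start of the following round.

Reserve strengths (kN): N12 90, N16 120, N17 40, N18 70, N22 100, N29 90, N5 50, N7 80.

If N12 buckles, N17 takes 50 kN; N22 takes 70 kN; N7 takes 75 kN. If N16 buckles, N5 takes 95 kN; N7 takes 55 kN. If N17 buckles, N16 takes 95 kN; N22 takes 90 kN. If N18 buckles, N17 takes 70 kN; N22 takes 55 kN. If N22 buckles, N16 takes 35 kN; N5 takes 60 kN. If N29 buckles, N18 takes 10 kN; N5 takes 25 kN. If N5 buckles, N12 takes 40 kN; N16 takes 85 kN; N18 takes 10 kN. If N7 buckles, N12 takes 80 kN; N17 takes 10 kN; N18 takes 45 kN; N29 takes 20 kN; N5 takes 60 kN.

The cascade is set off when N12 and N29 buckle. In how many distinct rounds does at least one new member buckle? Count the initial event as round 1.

5

Round 1 — N12, N29 buckle (initial).
  N17: +50 → 50 ≥ 40
  N18: +10 → 10 < 70
  N22: +70 → 70 < 100
  N5: +25 → 25 < 50
  N7: +75 → 75 < 80
Round 2 — N17 buckles.
  N16: +95 → 95 < 120
  N22: +90 → 160 ≥ 100
Round 3 — N22 buckles.
  N16: +35 → 130 ≥ 120
  N5: +60 → 85 ≥ 50
Round 4 — N16, N5 buckle.
  N18: +10 → 20 < 70
  N7: +55 → 130 ≥ 80
Round 5 — N7 buckles.
  N18: +45 → 65 < 70
No further bucklings.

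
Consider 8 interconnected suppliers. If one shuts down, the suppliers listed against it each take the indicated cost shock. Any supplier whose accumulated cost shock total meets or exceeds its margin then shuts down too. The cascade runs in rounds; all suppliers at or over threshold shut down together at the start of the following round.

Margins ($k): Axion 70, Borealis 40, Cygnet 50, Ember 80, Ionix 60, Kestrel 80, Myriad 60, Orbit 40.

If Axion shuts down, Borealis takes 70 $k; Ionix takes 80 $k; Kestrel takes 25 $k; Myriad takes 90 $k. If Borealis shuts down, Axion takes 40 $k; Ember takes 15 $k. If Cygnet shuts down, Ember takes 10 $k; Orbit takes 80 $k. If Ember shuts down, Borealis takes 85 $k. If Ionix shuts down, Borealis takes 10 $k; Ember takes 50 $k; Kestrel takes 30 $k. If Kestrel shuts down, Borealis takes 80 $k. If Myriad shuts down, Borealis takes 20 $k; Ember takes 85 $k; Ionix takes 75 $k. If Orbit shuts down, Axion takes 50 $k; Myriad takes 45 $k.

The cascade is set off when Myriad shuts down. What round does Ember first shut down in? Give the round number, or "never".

Round 1 — Myriad shuts down (initial).
  Borealis: +20 → 20 < 40
  Ember: +85 → 85 ≥ 80
  Ionix: +75 → 75 ≥ 60
Round 2 — Ember, Ionix shut down.
  Borealis: +85+10 → 115 ≥ 40
  Kestrel: +30 → 30 < 80
Round 3 — Borealis shuts down.
  Axion: +40 → 40 < 70
No further shutdowns.

2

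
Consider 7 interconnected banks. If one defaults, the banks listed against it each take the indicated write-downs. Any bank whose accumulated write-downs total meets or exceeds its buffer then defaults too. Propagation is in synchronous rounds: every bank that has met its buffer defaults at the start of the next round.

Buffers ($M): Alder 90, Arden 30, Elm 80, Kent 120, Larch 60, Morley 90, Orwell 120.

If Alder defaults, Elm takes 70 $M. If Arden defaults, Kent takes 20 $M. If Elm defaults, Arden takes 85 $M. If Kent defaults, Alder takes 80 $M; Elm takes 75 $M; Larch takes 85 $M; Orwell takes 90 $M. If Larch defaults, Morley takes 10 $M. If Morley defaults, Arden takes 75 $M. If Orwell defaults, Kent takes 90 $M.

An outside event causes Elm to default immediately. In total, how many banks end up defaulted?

Round 1 — Elm defaults (initial).
  Arden: +85 → 85 ≥ 30
Round 2 — Arden defaults.
  Kent: +20 → 20 < 120
No further defaults.

2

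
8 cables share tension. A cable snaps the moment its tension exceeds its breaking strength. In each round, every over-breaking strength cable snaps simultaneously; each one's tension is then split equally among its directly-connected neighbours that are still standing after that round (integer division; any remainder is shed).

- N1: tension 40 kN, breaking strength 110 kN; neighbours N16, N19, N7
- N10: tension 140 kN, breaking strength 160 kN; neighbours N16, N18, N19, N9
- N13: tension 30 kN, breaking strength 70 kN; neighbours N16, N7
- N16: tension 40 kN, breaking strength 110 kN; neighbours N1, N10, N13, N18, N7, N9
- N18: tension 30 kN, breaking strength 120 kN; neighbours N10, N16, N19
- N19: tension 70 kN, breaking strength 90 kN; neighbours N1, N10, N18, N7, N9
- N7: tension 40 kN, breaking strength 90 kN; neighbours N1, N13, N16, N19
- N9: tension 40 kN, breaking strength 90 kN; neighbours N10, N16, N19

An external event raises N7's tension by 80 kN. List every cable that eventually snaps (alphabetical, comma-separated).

N1, N10, N13, N16, N18, N19, N7, N9

Round 1 — N7 at 120 > 90. N7 snaps.
  N7 sheds 120 kN to N1, N13, N16, N19: 30 each.
    N1: 40+30 = 70 ≤ 110
    N13: 30+30 = 60 ≤ 70
    N16: 40+30 = 70 ≤ 110
    N19: 70+30 = 100 > 90
Round 2 — N19 snaps.
  N19 sheds 100 kN to N1, N10, N18, N9: 25 each.
    N1: 70+25 = 95 ≤ 110
    N10: 140+25 = 165 > 160
    N18: 30+25 = 55 ≤ 120
    N9: 40+25 = 65 ≤ 90
Round 3 — N10 snaps.
  N10 sheds 165 kN to N16, N18, N9: 55 each.
    N16: 70+55 = 125 > 110
    N18: 55+55 = 110 ≤ 120
    N9: 65+55 = 120 > 90
Round 4 — N16, N9 snap.
  N16 sheds 125 kN to N1, N13, N18: 41 each (2 lost).
    N1: 95+41 = 136 > 110
    N13: 60+41 = 101 > 70
    N18: 110+41 = 151 > 120
  N9 sheds 120 kN: no online neighbours, lost.
Round 5 — N1, N13, N18 snap.
  N1 sheds 136 kN: no online neighbours, lost.
  N13 sheds 101 kN: no online neighbours, lost.
  N18 sheds 151 kN: no online neighbours, lost.
No further breaks.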